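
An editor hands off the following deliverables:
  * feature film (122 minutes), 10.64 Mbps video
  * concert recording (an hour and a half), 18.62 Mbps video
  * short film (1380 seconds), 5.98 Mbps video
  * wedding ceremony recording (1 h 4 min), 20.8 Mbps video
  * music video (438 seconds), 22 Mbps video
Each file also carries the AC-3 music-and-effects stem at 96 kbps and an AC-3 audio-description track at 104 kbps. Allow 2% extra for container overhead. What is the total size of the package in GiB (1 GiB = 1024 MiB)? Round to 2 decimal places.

Audio total: 96 + 104 = 200 kbps = 0.200 Mbps.
feature film: 10.840 Mbps × 7320 s × 1.02 = 80935.8 Mb
concert recording: 18.820 Mbps × 5400 s × 1.02 = 103660.6 Mb
short film: 6.180 Mbps × 1380 s × 1.02 = 8699.0 Mb
wedding ceremony recording: 21.000 Mbps × 3840 s × 1.02 = 82252.8 Mb
music video: 22.200 Mbps × 438 s × 1.02 = 9918.1 Mb
Total: 285466.2 Mb = 35683.3 MB.
= 33.23 GiB.

33.23 GiB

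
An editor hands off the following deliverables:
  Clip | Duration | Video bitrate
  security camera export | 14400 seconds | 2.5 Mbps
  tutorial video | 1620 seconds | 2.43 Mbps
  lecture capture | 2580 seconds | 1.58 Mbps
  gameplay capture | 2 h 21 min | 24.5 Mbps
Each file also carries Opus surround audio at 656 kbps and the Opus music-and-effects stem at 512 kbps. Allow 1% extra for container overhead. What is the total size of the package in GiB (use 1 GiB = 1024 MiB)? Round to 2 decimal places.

Audio total: 656 + 512 = 1168 kbps = 1.168 Mbps.
security camera export: 3.668 Mbps × 14400 s × 1.01 = 53347.4 Mb
tutorial video: 3.598 Mbps × 1620 s × 1.01 = 5887.0 Mb
lecture capture: 2.748 Mbps × 2580 s × 1.01 = 7160.7 Mb
gameplay capture: 25.668 Mbps × 8460 s × 1.01 = 219322.8 Mb
Total: 285718.0 Mb = 35714.7 MB.
= 33.26 GiB.

33.26 GiB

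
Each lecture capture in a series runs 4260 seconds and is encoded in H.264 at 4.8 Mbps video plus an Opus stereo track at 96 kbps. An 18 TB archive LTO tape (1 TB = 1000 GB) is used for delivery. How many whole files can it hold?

6904

Audio: 96 kbps = 0.096 Mbps.
Total bitrate: 4.896 Mbps.
Per item: 4.896 Mbps × 4260 s = 20,857 Mb = 2,607 MB.
Capacity: 18 TB = 144,000,000 Mb; 6904.17 items → 6904 complete.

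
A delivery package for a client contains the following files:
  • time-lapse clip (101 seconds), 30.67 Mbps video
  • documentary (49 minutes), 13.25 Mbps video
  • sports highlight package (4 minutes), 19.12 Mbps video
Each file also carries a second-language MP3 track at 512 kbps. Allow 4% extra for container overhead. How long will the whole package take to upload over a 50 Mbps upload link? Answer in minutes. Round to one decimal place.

16.8 minutes

Audio: 512 kbps = 0.512 Mbps.
time-lapse clip: 31.182 Mbps × 101 s × 1.04 = 3275.4 Mb
documentary: 13.762 Mbps × 2940 s × 1.04 = 42078.7 Mb
sports highlight package: 19.632 Mbps × 240 s × 1.04 = 4900.1 Mb
Total: 50254.2 Mb = 6281.8 MB.
At 50 Mbps: 50254.2 / 50 = 1005 s ≈ 16.8 minutes.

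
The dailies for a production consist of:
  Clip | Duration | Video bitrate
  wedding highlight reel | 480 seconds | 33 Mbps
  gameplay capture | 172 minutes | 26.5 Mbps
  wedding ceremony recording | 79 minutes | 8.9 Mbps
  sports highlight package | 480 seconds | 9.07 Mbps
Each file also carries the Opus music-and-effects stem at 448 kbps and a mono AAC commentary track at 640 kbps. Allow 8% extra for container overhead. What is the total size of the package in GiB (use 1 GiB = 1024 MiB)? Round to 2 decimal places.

Audio total: 448 + 640 = 1088 kbps = 1.088 Mbps.
wedding highlight reel: 34.088 Mbps × 480 s × 1.08 = 17671.2 Mb
gameplay capture: 27.588 Mbps × 10320 s × 1.08 = 307484.8 Mb
wedding ceremony recording: 9.988 Mbps × 4740 s × 1.08 = 51130.6 Mb
sports highlight package: 10.158 Mbps × 480 s × 1.08 = 5265.9 Mb
Total: 381552.5 Mb = 47694.1 MB.
= 44.42 GiB.

44.42 GiB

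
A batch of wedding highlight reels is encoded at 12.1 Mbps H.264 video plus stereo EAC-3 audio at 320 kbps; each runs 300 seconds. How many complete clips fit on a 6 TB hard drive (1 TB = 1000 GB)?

Audio: 320 kbps = 0.320 Mbps.
Total bitrate: 12.420 Mbps.
Per item: 12.420 Mbps × 300 s = 3,726 Mb = 465.8 MB.
Capacity: 6 TB = 48,000,000 Mb; 12882.45 items → 12882 complete.

12882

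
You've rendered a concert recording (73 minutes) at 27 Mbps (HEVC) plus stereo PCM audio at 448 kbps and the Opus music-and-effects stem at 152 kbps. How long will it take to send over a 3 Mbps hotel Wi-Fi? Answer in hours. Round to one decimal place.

73 min = 4380 s
Audio total: 448 + 152 = 600 kbps = 0.600 Mbps.
Total bitrate: 27.600 Mbps.
File: 27.600 Mbps × 4380 s = 120888.0 Mb.
At 3 Mbps: 120888.0 / 3 = 40296.0 s ≈ 11.2 hours.

11.2 hours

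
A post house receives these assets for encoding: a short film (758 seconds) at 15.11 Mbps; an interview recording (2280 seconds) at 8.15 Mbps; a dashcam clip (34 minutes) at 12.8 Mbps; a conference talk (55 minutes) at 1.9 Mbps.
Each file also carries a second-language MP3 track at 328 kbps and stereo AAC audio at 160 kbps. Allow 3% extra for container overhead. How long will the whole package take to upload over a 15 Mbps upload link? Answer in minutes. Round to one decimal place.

Audio total: 328 + 160 = 488 kbps = 0.488 Mbps.
short film: 15.598 Mbps × 758 s × 1.03 = 12178.0 Mb
interview recording: 8.638 Mbps × 2280 s × 1.03 = 20285.5 Mb
dashcam clip: 13.288 Mbps × 2040 s × 1.03 = 27920.7 Mb
conference talk: 2.388 Mbps × 3300 s × 1.03 = 8116.8 Mb
Total: 68501.0 Mb = 8562.6 MB.
At 15 Mbps: 68501.0 / 15 = 4567 s ≈ 76.1 minutes.

76.1 minutes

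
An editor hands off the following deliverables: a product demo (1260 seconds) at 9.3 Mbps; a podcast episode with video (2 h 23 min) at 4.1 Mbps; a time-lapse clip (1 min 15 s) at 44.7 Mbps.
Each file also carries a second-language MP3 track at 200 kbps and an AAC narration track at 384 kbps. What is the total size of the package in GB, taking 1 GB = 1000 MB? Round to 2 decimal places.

Audio total: 200 + 384 = 584 kbps = 0.584 Mbps.
product demo: 9.884 Mbps × 1260 s = 12453.8 Mb
podcast episode with video: 4.684 Mbps × 8580 s = 40188.7 Mb
time-lapse clip: 45.284 Mbps × 75 s = 3396.3 Mb
Total: 56038.9 Mb = 7004.9 MB.
= 7.005 GB.

7.00 GB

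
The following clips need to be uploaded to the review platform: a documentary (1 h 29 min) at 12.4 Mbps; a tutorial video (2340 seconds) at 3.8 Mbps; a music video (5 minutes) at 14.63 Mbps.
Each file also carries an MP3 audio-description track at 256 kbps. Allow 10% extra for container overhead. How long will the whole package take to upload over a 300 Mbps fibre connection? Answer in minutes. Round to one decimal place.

5.0 minutes

Audio: 256 kbps = 0.256 Mbps.
documentary: 12.656 Mbps × 5340 s × 1.10 = 74341.3 Mb
tutorial video: 4.056 Mbps × 2340 s × 1.10 = 10440.1 Mb
music video: 14.886 Mbps × 300 s × 1.10 = 4912.4 Mb
Total: 89693.9 Mb = 11211.7 MB.
At 300 Mbps: 89693.9 / 300 = 299 s ≈ 4.98 minutes.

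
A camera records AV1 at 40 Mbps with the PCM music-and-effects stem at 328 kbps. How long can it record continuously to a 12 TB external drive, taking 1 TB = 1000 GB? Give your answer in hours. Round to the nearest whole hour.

Audio: 328 kbps = 0.328 Mbps.
Total bitrate: 40 + 0.328 = 40.328 Mbps.
Capacity: 12 TB = 96,000,000 Mb.
Recording time: 96,000,000 / 40.328 = 2,380,480 s ≈ 661 hours.

661 hours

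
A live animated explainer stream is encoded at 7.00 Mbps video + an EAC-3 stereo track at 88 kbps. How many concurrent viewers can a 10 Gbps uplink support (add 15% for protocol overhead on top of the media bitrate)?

1226

Audio: 88 kbps = 0.088 Mbps.
Per-viewer media rate: 7.088 Mbps.
On the wire with 15% overhead: 8.151 Mbps.
10 Gbps = 10,000 Mbps; 10,000 / 8.151 = 1226.81 → 1226 viewers.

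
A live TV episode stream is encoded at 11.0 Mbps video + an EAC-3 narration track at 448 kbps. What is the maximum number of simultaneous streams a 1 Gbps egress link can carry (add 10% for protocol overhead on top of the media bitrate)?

79

Audio: 448 kbps = 0.448 Mbps.
Per-viewer media rate: 11.448 Mbps.
On the wire with 10% overhead: 12.593 Mbps.
1 Gbps = 1,000 Mbps; 1,000 / 12.593 = 79.41 → 79 viewers.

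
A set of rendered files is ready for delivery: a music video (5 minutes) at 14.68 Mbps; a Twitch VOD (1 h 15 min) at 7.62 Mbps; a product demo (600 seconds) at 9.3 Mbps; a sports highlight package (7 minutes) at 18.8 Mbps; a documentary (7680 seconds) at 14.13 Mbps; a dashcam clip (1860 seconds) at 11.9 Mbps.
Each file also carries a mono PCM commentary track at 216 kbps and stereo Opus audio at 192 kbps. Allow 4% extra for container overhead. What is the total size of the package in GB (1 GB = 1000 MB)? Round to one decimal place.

Audio total: 216 + 192 = 408 kbps = 0.408 Mbps.
music video: 15.088 Mbps × 300 s × 1.04 = 4707.5 Mb
Twitch VOD: 8.028 Mbps × 4500 s × 1.04 = 37571.0 Mb
product demo: 9.708 Mbps × 600 s × 1.04 = 6057.8 Mb
sports highlight package: 19.208 Mbps × 420 s × 1.04 = 8390.1 Mb
documentary: 14.538 Mbps × 7680 s × 1.04 = 116117.9 Mb
dashcam clip: 12.308 Mbps × 1860 s × 1.04 = 23808.6 Mb
Total: 196652.9 Mb = 24581.6 MB.
= 24.58 GB.

24.6 GB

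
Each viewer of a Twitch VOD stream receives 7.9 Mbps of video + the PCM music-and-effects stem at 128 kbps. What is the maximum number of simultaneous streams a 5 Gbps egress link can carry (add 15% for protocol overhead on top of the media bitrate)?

Audio: 128 kbps = 0.128 Mbps.
Per-viewer media rate: 8.028 Mbps.
On the wire with 15% overhead: 9.232 Mbps.
5 Gbps = 5,000 Mbps; 5,000 / 9.232 = 541.58 → 541 viewers.

541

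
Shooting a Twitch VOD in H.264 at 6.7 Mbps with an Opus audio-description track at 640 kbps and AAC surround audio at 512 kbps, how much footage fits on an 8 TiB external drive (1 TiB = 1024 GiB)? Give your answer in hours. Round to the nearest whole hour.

Audio total: 640 + 512 = 1152 kbps = 1.152 Mbps.
Total bitrate: 6.7 + 1.152 = 7.852 Mbps.
Capacity: 8 TiB = 70,368,744 Mb.
Recording time: 70,368,744 / 7.852 = 8,961,888 s ≈ 2,489 hours.

2489 hours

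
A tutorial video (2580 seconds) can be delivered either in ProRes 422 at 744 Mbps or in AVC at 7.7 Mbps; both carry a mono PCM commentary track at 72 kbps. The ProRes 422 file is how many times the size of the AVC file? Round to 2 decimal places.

95.74

Audio: 72 kbps = 0.072 Mbps.
ProRes 422: 744.072 Mbps × 2580 s = 1919705.8 Mb = 239.963 GB.
AVC: 7.772 Mbps × 2580 s = 20051.8 Mb = 2.506 GB.
Ratio: 239.963 / 2.506 = 95.738.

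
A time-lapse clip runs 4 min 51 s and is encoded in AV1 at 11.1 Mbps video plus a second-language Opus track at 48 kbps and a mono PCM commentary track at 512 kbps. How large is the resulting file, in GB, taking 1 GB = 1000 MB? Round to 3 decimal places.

4 min 51 s = 291 s
Audio total: 48 + 512 = 560 kbps = 0.560 Mbps.
Total bitrate: 11.1 + 0.560 = 11.660 Mbps.
Stream data: 11.660 Mbps × 291 s = 3393.1 Mb.
3,393 Mb ÷ 8 = 424.1 MB → 0.4241 GB.

0.424 GB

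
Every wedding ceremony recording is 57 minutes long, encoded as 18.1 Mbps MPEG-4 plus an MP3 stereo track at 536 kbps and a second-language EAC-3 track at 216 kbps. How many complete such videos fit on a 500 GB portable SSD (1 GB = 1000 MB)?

62

57 min = 3420 s
Audio total: 536 + 216 = 752 kbps = 0.752 Mbps.
Total bitrate: 18.852 Mbps.
Per item: 18.852 Mbps × 3420 s = 64,474 Mb = 8,059 MB.
Capacity: 500 GB = 4,000,000 Mb; 62.04 items → 62 complete.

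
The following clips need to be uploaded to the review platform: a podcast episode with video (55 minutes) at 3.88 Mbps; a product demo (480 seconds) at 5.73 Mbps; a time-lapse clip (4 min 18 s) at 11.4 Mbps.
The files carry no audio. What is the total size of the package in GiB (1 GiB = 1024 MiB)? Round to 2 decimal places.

2.15 GiB

podcast episode with video: 3.880 Mbps × 3300 s = 12804.0 Mb
product demo: 5.730 Mbps × 480 s = 2750.4 Mb
time-lapse clip: 11.400 Mbps × 258 s = 2941.2 Mb
Total: 18495.6 Mb = 2311.9 MB.
= 2.153 GiB.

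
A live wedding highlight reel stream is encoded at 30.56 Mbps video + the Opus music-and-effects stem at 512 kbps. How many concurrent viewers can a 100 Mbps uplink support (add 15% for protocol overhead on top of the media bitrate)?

Audio: 512 kbps = 0.512 Mbps.
Per-viewer media rate: 31.072 Mbps.
On the wire with 15% overhead: 35.733 Mbps.
100 Mbps = 100.0 Mbps; 100.0 / 35.733 = 2.80 → 2 viewers.

2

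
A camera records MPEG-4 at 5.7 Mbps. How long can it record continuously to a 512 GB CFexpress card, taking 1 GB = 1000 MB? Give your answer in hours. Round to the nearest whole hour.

Capacity: 512 GB = 4,096,000 Mb.
Recording time: 4,096,000 / 5.700 = 718,596 s ≈ 200 hours.

200 hours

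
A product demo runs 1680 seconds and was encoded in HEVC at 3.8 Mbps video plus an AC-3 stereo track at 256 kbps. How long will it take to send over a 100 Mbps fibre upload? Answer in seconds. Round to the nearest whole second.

68 seconds

Audio: 256 kbps = 0.256 Mbps.
Total bitrate: 4.056 Mbps.
File: 4.056 Mbps × 1680 s = 6814.1 Mb.
At 100 Mbps: 6814.1 / 100 = 68.1 s ≈ 68.1 seconds.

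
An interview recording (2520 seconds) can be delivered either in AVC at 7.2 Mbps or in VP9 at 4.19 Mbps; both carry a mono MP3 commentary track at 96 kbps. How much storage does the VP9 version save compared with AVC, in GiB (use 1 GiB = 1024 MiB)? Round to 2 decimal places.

0.88 GiB

Audio: 96 kbps = 0.096 Mbps.
AVC: 7.296 Mbps × 2520 s = 18385.9 Mb = 2.140 GiB.
VP9: 4.286 Mbps × 2520 s = 10800.7 Mb = 1.257 GiB.
Saving: 2.140 − 1.257 = 0.883 GiB.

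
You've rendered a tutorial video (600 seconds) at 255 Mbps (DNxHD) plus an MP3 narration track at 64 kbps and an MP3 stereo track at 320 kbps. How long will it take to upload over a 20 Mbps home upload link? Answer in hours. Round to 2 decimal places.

Audio total: 64 + 320 = 384 kbps = 0.384 Mbps.
Total bitrate: 255.384 Mbps.
File: 255.384 Mbps × 600 s = 153230.4 Mb.
At 20 Mbps: 153230.4 / 20 = 7661.5 s ≈ 2.13 hours.

2.13 hours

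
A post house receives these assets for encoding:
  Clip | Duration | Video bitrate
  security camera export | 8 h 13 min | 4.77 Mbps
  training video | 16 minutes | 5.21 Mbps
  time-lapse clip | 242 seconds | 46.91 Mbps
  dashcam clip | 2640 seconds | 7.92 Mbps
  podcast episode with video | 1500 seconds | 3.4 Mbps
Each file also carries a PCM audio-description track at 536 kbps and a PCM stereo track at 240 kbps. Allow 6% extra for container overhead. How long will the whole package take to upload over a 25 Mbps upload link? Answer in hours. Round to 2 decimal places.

2.48 hours

Audio total: 536 + 240 = 776 kbps = 0.776 Mbps.
security camera export: 5.546 Mbps × 29580 s × 1.06 = 173893.7 Mb
training video: 5.986 Mbps × 960 s × 1.06 = 6091.4 Mb
time-lapse clip: 47.686 Mbps × 242 s × 1.06 = 12232.4 Mb
dashcam clip: 8.696 Mbps × 2640 s × 1.06 = 24334.9 Mb
podcast episode with video: 4.176 Mbps × 1500 s × 1.06 = 6639.8 Mb
Total: 223192.2 Mb = 27899.0 MB.
At 25 Mbps: 223192.2 / 25 = 8928 s ≈ 2.48 hours.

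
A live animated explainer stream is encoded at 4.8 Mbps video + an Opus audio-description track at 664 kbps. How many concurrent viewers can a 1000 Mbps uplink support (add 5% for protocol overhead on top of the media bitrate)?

Audio: 664 kbps = 0.664 Mbps.
Per-viewer media rate: 5.464 Mbps.
On the wire with 5% overhead: 5.737 Mbps.
1000 Mbps = 1,000 Mbps; 1,000 / 5.737 = 174.30 → 174 viewers.

174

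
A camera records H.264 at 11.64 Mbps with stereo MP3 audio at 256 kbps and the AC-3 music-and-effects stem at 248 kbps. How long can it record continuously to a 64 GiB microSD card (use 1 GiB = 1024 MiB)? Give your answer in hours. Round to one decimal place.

12.6 hours

Audio total: 256 + 248 = 504 kbps = 0.504 Mbps.
Total bitrate: 11.64 + 0.504 = 12.144 Mbps.
Capacity: 64 GiB = 549,756 Mb.
Recording time: 549,756 / 12.144 = 45,270 s ≈ 12.6 hours.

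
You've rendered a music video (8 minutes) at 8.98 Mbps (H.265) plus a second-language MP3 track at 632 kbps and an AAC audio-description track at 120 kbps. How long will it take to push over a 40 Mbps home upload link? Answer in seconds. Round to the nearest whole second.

117 seconds

8 min = 480 s
Audio total: 632 + 120 = 752 kbps = 0.752 Mbps.
Total bitrate: 9.732 Mbps.
File: 9.732 Mbps × 480 s = 4671.4 Mb.
At 40 Mbps: 4671.4 / 40 = 116.8 s ≈ 117 seconds.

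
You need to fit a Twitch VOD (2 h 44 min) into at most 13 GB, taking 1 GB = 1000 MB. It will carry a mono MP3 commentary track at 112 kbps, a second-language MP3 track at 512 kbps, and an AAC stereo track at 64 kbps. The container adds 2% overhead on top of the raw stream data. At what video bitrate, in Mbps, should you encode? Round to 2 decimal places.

Budget: 13 GB = 104000.0 Mb.
Stream payload after overhead: 104000.0 / 1.02 = 101960.8 Mb.
2 h 44 min = 164 min = 9840 s
Total bitrate budget: 101960.8 Mb / 9840 s = 10.362 Mbps.
Audio total: 112 + 512 + 64 = 688 kbps = 0.688 Mbps.
Video: 10.362 − 0.688 = 9.674 Mbps.

9.67 Mbps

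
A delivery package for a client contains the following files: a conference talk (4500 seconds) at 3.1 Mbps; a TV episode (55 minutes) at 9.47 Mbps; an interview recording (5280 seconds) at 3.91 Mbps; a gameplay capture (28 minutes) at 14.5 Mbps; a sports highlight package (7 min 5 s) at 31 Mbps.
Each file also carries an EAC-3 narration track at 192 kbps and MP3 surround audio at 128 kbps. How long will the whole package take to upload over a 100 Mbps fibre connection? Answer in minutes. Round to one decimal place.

Audio total: 192 + 128 = 320 kbps = 0.320 Mbps.
conference talk: 3.420 Mbps × 4500 s = 15390.0 Mb
TV episode: 9.790 Mbps × 3300 s = 32307.0 Mb
interview recording: 4.230 Mbps × 5280 s = 22334.4 Mb
gameplay capture: 14.820 Mbps × 1680 s = 24897.6 Mb
sports highlight package: 31.320 Mbps × 425 s = 13311.0 Mb
Total: 108240.0 Mb = 13530.0 MB.
At 100 Mbps: 108240.0 / 100 = 1082 s ≈ 18 minutes.

18.0 minutes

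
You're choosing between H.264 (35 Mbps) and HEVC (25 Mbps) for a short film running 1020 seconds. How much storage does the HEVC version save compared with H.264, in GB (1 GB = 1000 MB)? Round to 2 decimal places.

H.264: 35.000 Mbps × 1020 s = 35700.0 Mb = 4.463 GB.
HEVC: 25.000 Mbps × 1020 s = 25500.0 Mb = 3.188 GB.
Saving: 4.463 − 3.188 = 1.275 GB.

1.28 GB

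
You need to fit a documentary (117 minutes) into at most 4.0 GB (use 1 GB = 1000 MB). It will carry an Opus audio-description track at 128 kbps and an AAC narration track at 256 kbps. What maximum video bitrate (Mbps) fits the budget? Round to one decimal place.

Budget: 4.0 GB = 32000.0 Mb.
117 min = 7020 s
Total bitrate budget: 32000.0 Mb / 7020 s = 4.558 Mbps.
Audio total: 128 + 256 = 384 kbps = 0.384 Mbps.
Video: 4.558 − 0.384 = 4.174 Mbps.

4.2 Mbps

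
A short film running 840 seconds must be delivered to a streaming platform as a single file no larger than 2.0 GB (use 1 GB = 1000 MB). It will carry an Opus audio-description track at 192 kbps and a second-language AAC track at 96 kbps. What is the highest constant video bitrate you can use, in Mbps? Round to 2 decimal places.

18.76 Mbps

Budget: 2.0 GB = 16000.0 Mb.
Total bitrate budget: 16000.0 Mb / 840 s = 19.048 Mbps.
Audio total: 192 + 96 = 288 kbps = 0.288 Mbps.
Video: 19.048 − 0.288 = 18.760 Mbps.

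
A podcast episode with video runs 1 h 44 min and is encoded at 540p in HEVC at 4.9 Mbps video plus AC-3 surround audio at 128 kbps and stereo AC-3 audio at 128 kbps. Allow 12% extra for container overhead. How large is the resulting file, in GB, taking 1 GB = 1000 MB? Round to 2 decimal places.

1 h 44 min = 104 min = 6240 s
Audio total: 128 + 128 = 256 kbps = 0.256 Mbps.
Total bitrate: 4.9 + 0.256 = 5.156 Mbps.
Stream data: 5.156 Mbps × 6240 s = 32173.4 Mb.
With 12% container overhead: ×1.12.
36,034 Mb ÷ 8 = 4,504 MB → 4.504 GB.

4.50 GB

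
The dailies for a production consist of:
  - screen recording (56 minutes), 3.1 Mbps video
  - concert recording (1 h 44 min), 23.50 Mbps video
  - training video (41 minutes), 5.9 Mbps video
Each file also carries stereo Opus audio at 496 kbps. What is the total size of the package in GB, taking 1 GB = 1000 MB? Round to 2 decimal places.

22.19 GB

Audio: 496 kbps = 0.496 Mbps.
screen recording: 3.596 Mbps × 3360 s = 12082.6 Mb
concert recording: 23.996 Mbps × 6240 s = 149735.0 Mb
training video: 6.396 Mbps × 2460 s = 15734.2 Mb
Total: 177551.8 Mb = 22194.0 MB.
= 22.19 GB.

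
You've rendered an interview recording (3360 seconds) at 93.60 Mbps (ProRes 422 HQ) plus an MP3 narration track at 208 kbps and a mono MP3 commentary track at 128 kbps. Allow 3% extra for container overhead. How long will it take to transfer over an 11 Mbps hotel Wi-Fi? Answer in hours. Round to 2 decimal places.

8.21 hours

Audio total: 208 + 128 = 336 kbps = 0.336 Mbps.
Total bitrate: 93.936 Mbps.
File: 93.936 Mbps × 3360 s = 315625.0 Mb.
With 3% container overhead: ×1.03. → 325093.7 Mb.
At 11 Mbps: 325093.7 / 11 = 29554.0 s ≈ 8.21 hours.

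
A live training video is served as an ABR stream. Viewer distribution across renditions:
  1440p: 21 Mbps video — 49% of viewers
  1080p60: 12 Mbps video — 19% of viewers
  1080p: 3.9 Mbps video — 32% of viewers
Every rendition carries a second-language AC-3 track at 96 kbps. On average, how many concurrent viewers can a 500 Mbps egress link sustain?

Audio: 96 kbps = 0.096 Mbps.
Average per-viewer bitrate: 0.49×21.096 + 0.19×12.096 + 0.32×3.996 = 13.914 Mbps.
500 Mbps = 500.0 Mbps; 500.0 / 13.914 = 35.94 → 35.

35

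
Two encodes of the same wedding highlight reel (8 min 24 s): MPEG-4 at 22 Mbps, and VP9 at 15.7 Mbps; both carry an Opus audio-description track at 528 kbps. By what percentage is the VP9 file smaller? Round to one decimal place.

28.0%

8 min 24 s = 504 s
Audio: 528 kbps = 0.528 Mbps.
MPEG-4: 22.528 Mbps × 504 s = 11354.1 Mb = 1.419 GB.
VP9: 16.228 Mbps × 504 s = 8178.9 Mb = 1.022 GB.
Reduction: (1 − 1.022/1.419) × 100 = 27.97%.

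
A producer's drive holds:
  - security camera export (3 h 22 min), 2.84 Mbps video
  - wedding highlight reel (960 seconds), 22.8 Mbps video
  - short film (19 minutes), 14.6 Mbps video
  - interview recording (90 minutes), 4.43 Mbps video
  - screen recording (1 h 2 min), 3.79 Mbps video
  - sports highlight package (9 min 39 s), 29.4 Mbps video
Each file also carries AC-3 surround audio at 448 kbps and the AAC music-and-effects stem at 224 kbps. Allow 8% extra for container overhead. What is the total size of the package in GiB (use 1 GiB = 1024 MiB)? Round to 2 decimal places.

18.11 GiB

Audio total: 448 + 224 = 672 kbps = 0.672 Mbps.
security camera export: 3.512 Mbps × 12120 s × 1.08 = 45970.7 Mb
wedding highlight reel: 23.472 Mbps × 960 s × 1.08 = 24335.8 Mb
short film: 15.272 Mbps × 1140 s × 1.08 = 18802.9 Mb
interview recording: 5.102 Mbps × 5400 s × 1.08 = 29754.9 Mb
screen recording: 4.462 Mbps × 3720 s × 1.08 = 17926.5 Mb
sports highlight package: 30.072 Mbps × 579 s × 1.08 = 18804.6 Mb
Total: 155595.3 Mb = 19449.4 MB.
= 18.11 GiB.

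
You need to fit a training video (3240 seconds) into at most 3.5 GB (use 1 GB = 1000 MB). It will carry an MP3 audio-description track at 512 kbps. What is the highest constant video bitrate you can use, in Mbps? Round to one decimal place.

8.1 Mbps

Budget: 3.5 GB = 28000.0 Mb.
Total bitrate budget: 28000.0 Mb / 3240 s = 8.642 Mbps.
Audio: 512 kbps = 0.512 Mbps.
Video: 8.642 − 0.512 = 8.130 Mbps.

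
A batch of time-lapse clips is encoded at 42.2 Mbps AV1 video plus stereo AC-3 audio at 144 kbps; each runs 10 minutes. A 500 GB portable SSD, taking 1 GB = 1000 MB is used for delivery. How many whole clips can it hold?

157

10 min = 600 s
Audio: 144 kbps = 0.144 Mbps.
Total bitrate: 42.344 Mbps.
Per item: 42.344 Mbps × 600 s = 25,406 Mb = 3,176 MB.
Capacity: 500 GB = 4,000,000 Mb; 157.44 items → 157 complete.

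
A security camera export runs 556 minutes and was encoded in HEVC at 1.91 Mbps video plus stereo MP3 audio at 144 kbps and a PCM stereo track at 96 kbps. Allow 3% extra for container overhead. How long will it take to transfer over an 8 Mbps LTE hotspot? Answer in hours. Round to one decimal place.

556 min = 33360 s
Audio total: 144 + 96 = 240 kbps = 0.240 Mbps.
Total bitrate: 2.150 Mbps.
File: 2.150 Mbps × 33360 s = 71724.0 Mb.
With 3% container overhead: ×1.03. → 73875.7 Mb.
At 8 Mbps: 73875.7 / 8 = 9234.5 s ≈ 2.57 hours.

2.6 hours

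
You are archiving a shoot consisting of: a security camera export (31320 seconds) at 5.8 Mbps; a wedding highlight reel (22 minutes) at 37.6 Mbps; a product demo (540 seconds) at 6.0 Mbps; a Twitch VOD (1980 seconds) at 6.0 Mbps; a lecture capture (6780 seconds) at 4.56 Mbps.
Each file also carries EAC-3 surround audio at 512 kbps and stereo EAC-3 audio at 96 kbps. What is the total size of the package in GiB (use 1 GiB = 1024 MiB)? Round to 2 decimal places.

Audio total: 512 + 96 = 608 kbps = 0.608 Mbps.
security camera export: 6.408 Mbps × 31320 s = 200698.6 Mb
wedding highlight reel: 38.208 Mbps × 1320 s = 50434.6 Mb
product demo: 6.608 Mbps × 540 s = 3568.3 Mb
Twitch VOD: 6.608 Mbps × 1980 s = 13083.8 Mb
lecture capture: 5.168 Mbps × 6780 s = 35039.0 Mb
Total: 302824.3 Mb = 37853.0 MB.
= 35.25 GiB.

35.25 GiB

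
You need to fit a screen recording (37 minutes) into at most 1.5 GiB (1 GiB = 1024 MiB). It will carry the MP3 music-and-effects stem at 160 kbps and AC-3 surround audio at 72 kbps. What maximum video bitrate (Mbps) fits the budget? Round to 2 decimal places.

5.57 Mbps

Budget: 1.5 GiB = 12884.9 Mb.
37 min = 2220 s
Total bitrate budget: 12884.9 Mb / 2220 s = 5.804 Mbps.
Audio total: 160 + 72 = 232 kbps = 0.232 Mbps.
Video: 5.804 − 0.232 = 5.572 Mbps.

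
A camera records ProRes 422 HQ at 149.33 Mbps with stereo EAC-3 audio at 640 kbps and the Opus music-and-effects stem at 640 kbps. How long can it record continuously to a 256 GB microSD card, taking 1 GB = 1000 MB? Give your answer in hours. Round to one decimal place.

3.8 hours

Audio total: 640 + 640 = 1280 kbps = 1.280 Mbps.
Total bitrate: 149.33 + 1.280 = 150.610 Mbps.
Capacity: 256 GB = 2,048,000 Mb.
Recording time: 2,048,000 / 150.610 = 13,598 s ≈ 3.78 hours.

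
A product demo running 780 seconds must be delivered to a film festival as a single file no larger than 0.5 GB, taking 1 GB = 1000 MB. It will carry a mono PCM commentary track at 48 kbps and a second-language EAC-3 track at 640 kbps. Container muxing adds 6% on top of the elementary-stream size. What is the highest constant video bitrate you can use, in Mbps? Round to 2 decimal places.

Budget: 0.5 GB = 4000.0 Mb.
Stream payload after overhead: 4000.0 / 1.06 = 3773.6 Mb.
Total bitrate budget: 3773.6 Mb / 780 s = 4.838 Mbps.
Audio total: 48 + 640 = 688 kbps = 0.688 Mbps.
Video: 4.838 − 0.688 = 4.150 Mbps.

4.15 Mbps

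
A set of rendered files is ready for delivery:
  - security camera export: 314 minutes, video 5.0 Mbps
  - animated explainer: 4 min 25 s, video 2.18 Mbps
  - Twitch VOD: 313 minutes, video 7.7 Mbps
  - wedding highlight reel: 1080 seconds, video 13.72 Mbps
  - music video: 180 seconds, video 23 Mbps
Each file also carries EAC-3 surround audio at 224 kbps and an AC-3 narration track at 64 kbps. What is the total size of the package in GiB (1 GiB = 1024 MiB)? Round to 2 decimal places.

31.39 GiB

Audio total: 224 + 64 = 288 kbps = 0.288 Mbps.
security camera export: 5.288 Mbps × 18840 s = 99625.9 Mb
animated explainer: 2.468 Mbps × 265 s = 654.0 Mb
Twitch VOD: 7.988 Mbps × 18780 s = 150014.6 Mb
wedding highlight reel: 14.008 Mbps × 1080 s = 15128.6 Mb
music video: 23.288 Mbps × 180 s = 4191.8 Mb
Total: 269615.1 Mb = 33701.9 MB.
= 31.39 GiB.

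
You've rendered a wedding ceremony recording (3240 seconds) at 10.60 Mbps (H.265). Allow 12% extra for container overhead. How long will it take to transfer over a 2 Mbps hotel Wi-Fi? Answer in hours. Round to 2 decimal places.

File: 10.600 Mbps × 3240 s = 34344.0 Mb.
With 12% container overhead: ×1.12. → 38465.3 Mb.
At 2 Mbps: 38465.3 / 2 = 19232.6 s ≈ 5.34 hours.

5.34 hours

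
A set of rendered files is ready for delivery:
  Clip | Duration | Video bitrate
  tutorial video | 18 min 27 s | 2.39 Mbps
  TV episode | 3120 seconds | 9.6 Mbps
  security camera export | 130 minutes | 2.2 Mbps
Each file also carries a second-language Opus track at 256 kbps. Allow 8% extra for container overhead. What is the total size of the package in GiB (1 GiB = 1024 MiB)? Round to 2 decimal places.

Audio: 256 kbps = 0.256 Mbps.
tutorial video: 2.646 Mbps × 1107 s × 1.08 = 3163.5 Mb
TV episode: 9.856 Mbps × 3120 s × 1.08 = 33210.8 Mb
security camera export: 2.456 Mbps × 7800 s × 1.08 = 20689.3 Mb
Total: 57063.6 Mb = 7132.9 MB.
= 6.643 GiB.

6.64 GiB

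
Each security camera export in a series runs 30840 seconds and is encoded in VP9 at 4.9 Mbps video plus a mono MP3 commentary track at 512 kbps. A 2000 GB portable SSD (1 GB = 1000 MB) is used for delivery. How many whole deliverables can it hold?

Audio: 512 kbps = 0.512 Mbps.
Total bitrate: 5.412 Mbps.
Per item: 5.412 Mbps × 30840 s = 166,906 Mb = 20,863 MB.
Capacity: 2000 GB = 16,000,000 Mb; 95.86 items → 95 complete.

95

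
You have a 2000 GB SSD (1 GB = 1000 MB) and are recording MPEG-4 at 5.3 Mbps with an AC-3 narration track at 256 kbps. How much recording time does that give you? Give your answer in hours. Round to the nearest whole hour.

800 hours

Audio: 256 kbps = 0.256 Mbps.
Total bitrate: 5.3 + 0.256 = 5.556 Mbps.
Capacity: 2000 GB = 16,000,000 Mb.
Recording time: 16,000,000 / 5.556 = 2,879,770 s ≈ 800 hours.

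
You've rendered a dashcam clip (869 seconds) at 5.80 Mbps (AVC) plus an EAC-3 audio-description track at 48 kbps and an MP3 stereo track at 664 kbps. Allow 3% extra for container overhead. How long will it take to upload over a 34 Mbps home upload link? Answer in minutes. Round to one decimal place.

Audio total: 48 + 664 = 712 kbps = 0.712 Mbps.
Total bitrate: 6.512 Mbps.
File: 6.512 Mbps × 869 s = 5658.9 Mb.
With 3% container overhead: ×1.03. → 5828.7 Mb.
At 34 Mbps: 5828.7 / 34 = 171.4 s ≈ 2.86 minutes.

2.9 minutes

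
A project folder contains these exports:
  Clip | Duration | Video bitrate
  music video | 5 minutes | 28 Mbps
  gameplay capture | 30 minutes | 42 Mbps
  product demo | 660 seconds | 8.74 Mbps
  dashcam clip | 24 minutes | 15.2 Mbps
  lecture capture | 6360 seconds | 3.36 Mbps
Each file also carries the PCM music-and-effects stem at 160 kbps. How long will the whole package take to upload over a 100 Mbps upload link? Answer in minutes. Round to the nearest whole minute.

Audio: 160 kbps = 0.160 Mbps.
music video: 28.160 Mbps × 300 s = 8448.0 Mb
gameplay capture: 42.160 Mbps × 1800 s = 75888.0 Mb
product demo: 8.900 Mbps × 660 s = 5874.0 Mb
dashcam clip: 15.360 Mbps × 1440 s = 22118.4 Mb
lecture capture: 3.520 Mbps × 6360 s = 22387.2 Mb
Total: 134715.6 Mb = 16839.5 MB.
At 100 Mbps: 134715.6 / 100 = 1347 s ≈ 22.5 minutes.

22 minutes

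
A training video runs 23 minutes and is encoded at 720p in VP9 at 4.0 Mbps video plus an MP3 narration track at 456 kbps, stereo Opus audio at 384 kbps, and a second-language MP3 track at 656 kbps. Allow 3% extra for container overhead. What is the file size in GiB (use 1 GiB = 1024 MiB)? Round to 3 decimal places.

23 min = 1380 s
Audio total: 456 + 384 + 656 = 1496 kbps = 1.496 Mbps.
Total bitrate: 4.0 + 1.496 = 5.496 Mbps.
Stream data: 5.496 Mbps × 1380 s = 7584.5 Mb.
With 3% container overhead: ×1.03.
7,812 Mb = 976,501,800 bytes ÷ 1,073,741,824 = 0.9094 GiB.

0.909 GiB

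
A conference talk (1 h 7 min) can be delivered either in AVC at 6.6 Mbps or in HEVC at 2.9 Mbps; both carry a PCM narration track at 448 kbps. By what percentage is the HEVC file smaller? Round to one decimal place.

52.5%

1 h 7 min = 67 min = 4020 s
Audio: 448 kbps = 0.448 Mbps.
AVC: 7.048 Mbps × 4020 s = 28333.0 Mb = 3.298 GiB.
HEVC: 3.348 Mbps × 4020 s = 13459.0 Mb = 1.567 GiB.
Reduction: (1 − 1.567/3.298) × 100 = 52.50%.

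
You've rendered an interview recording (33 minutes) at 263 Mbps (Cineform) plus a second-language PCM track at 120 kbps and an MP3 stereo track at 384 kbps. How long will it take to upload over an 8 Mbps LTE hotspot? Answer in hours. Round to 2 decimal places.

18.12 hours

33 min = 1980 s
Audio total: 120 + 384 = 504 kbps = 0.504 Mbps.
Total bitrate: 263.504 Mbps.
File: 263.504 Mbps × 1980 s = 521737.9 Mb.
At 8 Mbps: 521737.9 / 8 = 65217.2 s ≈ 18.1 hours.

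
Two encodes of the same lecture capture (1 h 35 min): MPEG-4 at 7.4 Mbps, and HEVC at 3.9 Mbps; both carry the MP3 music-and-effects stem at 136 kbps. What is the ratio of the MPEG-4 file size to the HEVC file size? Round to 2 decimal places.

1.87

1 h 35 min = 95 min = 5700 s
Audio: 136 kbps = 0.136 Mbps.
MPEG-4: 7.536 Mbps × 5700 s = 42955.2 Mb = 5.001 GiB.
HEVC: 4.036 Mbps × 5700 s = 23005.2 Mb = 2.678 GiB.
Ratio: 5.001 / 2.678 = 1.867.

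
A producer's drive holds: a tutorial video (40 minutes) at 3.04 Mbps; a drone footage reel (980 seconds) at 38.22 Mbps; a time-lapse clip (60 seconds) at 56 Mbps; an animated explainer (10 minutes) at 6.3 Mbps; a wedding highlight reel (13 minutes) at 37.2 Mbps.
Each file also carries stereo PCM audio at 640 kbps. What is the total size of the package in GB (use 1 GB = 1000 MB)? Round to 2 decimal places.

10.50 GB

Audio: 640 kbps = 0.640 Mbps.
tutorial video: 3.680 Mbps × 2400 s = 8832.0 Mb
drone footage reel: 38.860 Mbps × 980 s = 38082.8 Mb
time-lapse clip: 56.640 Mbps × 60 s = 3398.4 Mb
animated explainer: 6.940 Mbps × 600 s = 4164.0 Mb
wedding highlight reel: 37.840 Mbps × 780 s = 29515.2 Mb
Total: 83992.4 Mb = 10499.0 MB.
= 10.50 GB.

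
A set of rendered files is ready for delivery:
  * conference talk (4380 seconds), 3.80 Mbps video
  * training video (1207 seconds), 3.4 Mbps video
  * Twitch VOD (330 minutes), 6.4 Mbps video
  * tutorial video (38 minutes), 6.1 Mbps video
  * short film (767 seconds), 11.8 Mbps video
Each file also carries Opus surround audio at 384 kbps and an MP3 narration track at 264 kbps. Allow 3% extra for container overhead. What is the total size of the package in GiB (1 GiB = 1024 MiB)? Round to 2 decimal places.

Audio total: 384 + 264 = 648 kbps = 0.648 Mbps.
conference talk: 4.448 Mbps × 4380 s × 1.03 = 20066.7 Mb
training video: 4.048 Mbps × 1207 s × 1.03 = 5032.5 Mb
Twitch VOD: 7.048 Mbps × 19800 s × 1.03 = 143736.9 Mb
tutorial video: 6.748 Mbps × 2280 s × 1.03 = 15847.0 Mb
short film: 12.448 Mbps × 767 s × 1.03 = 9834.0 Mb
Total: 194517.2 Mb = 24314.6 MB.
= 22.64 GiB.

22.64 GiB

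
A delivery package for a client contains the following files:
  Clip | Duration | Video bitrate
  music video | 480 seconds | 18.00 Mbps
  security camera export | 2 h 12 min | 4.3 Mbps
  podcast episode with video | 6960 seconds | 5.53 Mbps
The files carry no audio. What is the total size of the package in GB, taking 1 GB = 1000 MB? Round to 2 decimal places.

music video: 18.000 Mbps × 480 s = 8640.0 Mb
security camera export: 4.300 Mbps × 7920 s = 34056.0 Mb
podcast episode with video: 5.530 Mbps × 6960 s = 38488.8 Mb
Total: 81184.8 Mb = 10148.1 MB.
= 10.15 GB.

10.15 GB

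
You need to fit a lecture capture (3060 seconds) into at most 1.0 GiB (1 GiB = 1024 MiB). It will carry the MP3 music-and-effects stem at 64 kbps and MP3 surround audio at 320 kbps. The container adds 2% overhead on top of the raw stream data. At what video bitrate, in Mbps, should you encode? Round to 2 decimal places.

2.37 Mbps

Budget: 1.0 GiB = 8589.9 Mb.
Stream payload after overhead: 8589.9 / 1.02 = 8421.5 Mb.
Total bitrate budget: 8421.5 Mb / 3060 s = 2.752 Mbps.
Audio total: 64 + 320 = 384 kbps = 0.384 Mbps.
Video: 2.752 − 0.384 = 2.368 Mbps.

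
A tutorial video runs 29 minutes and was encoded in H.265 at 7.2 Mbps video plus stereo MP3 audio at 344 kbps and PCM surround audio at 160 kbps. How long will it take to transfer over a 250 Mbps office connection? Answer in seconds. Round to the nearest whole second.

29 min = 1740 s
Audio total: 344 + 160 = 504 kbps = 0.504 Mbps.
Total bitrate: 7.704 Mbps.
File: 7.704 Mbps × 1740 s = 13405.0 Mb.
At 250 Mbps: 13405.0 / 250 = 53.6 s ≈ 53.6 seconds.

54 seconds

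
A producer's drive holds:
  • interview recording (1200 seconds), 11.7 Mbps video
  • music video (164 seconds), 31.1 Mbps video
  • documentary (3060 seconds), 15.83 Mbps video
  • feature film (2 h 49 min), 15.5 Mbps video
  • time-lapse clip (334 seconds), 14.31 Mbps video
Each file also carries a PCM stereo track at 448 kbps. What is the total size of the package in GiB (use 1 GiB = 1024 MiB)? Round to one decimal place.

27.5 GiB

Audio: 448 kbps = 0.448 Mbps.
interview recording: 12.148 Mbps × 1200 s = 14577.6 Mb
music video: 31.548 Mbps × 164 s = 5173.9 Mb
documentary: 16.278 Mbps × 3060 s = 49810.7 Mb
feature film: 15.948 Mbps × 10140 s = 161712.7 Mb
time-lapse clip: 14.758 Mbps × 334 s = 4929.2 Mb
Total: 236204.0 Mb = 29525.5 MB.
= 27.50 GiB.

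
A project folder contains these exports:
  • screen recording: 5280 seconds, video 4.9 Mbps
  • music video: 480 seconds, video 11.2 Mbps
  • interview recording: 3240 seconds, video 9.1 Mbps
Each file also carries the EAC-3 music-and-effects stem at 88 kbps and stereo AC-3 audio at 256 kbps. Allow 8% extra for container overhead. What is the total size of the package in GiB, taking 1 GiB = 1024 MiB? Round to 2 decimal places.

8.03 GiB

Audio total: 88 + 256 = 344 kbps = 0.344 Mbps.
screen recording: 5.244 Mbps × 5280 s × 1.08 = 29903.4 Mb
music video: 11.544 Mbps × 480 s × 1.08 = 5984.4 Mb
interview recording: 9.444 Mbps × 3240 s × 1.08 = 33046.4 Mb
Total: 68934.2 Mb = 8616.8 MB.
= 8.025 GiB.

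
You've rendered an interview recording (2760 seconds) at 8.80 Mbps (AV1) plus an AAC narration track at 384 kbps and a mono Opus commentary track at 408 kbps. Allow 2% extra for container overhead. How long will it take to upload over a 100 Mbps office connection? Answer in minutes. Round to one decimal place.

4.5 minutes

Audio total: 384 + 408 = 792 kbps = 0.792 Mbps.
Total bitrate: 9.592 Mbps.
File: 9.592 Mbps × 2760 s = 26473.9 Mb.
With 2% container overhead: ×1.02. → 27003.4 Mb.
At 100 Mbps: 27003.4 / 100 = 270.0 s ≈ 4.5 minutes.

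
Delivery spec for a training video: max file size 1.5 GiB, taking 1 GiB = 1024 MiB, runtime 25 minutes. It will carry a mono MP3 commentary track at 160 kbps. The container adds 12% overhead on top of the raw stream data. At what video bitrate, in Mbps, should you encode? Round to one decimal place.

7.5 Mbps

Budget: 1.5 GiB = 12884.9 Mb.
Stream payload after overhead: 12884.9 / 1.12 = 11504.4 Mb.
25 min = 1500 s
Total bitrate budget: 11504.4 Mb / 1500 s = 7.670 Mbps.
Audio: 160 kbps = 0.160 Mbps.
Video: 7.670 − 0.160 = 7.510 Mbps.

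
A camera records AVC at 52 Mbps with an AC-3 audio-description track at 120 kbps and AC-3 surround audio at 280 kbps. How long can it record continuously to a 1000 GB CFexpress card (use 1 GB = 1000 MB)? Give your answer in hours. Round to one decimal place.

42.4 hours

Audio total: 120 + 280 = 400 kbps = 0.400 Mbps.
Total bitrate: 52 + 0.400 = 52.400 Mbps.
Capacity: 1000 GB = 8,000,000 Mb.
Recording time: 8,000,000 / 52.400 = 152,672 s ≈ 42.4 hours.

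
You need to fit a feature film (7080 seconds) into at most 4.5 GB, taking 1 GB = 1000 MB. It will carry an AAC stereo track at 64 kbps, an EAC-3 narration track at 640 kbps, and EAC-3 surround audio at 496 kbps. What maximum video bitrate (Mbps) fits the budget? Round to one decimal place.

Budget: 4.5 GB = 36000.0 Mb.
Total bitrate budget: 36000.0 Mb / 7080 s = 5.085 Mbps.
Audio total: 64 + 640 + 496 = 1200 kbps = 1.200 Mbps.
Video: 5.085 − 1.200 = 3.885 Mbps.

3.9 Mbps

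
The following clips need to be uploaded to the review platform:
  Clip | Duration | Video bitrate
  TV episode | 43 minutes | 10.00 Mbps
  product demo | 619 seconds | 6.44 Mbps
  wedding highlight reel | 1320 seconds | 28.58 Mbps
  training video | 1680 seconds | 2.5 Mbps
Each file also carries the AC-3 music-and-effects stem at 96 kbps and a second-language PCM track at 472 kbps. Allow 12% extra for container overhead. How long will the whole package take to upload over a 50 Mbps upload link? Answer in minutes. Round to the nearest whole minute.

28 minutes

Audio total: 96 + 472 = 568 kbps = 0.568 Mbps.
TV episode: 10.568 Mbps × 2580 s × 1.12 = 30537.3 Mb
product demo: 7.008 Mbps × 619 s × 1.12 = 4858.5 Mb
wedding highlight reel: 29.148 Mbps × 1320 s × 1.12 = 43092.4 Mb
training video: 3.068 Mbps × 1680 s × 1.12 = 5772.7 Mb
Total: 84261.0 Mb = 10532.6 MB.
At 50 Mbps: 84261.0 / 50 = 1685 s ≈ 28.1 minutes.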